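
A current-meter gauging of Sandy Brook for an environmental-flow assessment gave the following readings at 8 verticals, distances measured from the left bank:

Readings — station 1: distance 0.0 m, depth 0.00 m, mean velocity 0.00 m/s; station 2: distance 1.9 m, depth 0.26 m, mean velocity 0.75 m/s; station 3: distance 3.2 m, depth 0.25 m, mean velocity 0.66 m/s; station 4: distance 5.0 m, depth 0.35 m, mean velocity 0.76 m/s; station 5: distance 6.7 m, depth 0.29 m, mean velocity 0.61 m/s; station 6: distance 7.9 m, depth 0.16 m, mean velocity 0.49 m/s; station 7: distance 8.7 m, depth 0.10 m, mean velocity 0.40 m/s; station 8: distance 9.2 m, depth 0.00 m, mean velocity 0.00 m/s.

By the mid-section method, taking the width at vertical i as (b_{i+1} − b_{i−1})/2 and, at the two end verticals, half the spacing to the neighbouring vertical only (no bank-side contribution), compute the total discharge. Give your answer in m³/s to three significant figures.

w_2 = (3.2 − 0.0)/2 = 1.6 m; q_2 = 0.75 × 0.26 × 1.6 = 0.3120 m³/s
w_3 = (5.0 − 1.9)/2 = 1.55 m; q_3 = 0.66 × 0.25 × 1.55 = 0.2558 m³/s
w_4 = (6.7 − 3.2)/2 = 1.75 m; q_4 = 0.76 × 0.35 × 1.75 = 0.4655 m³/s
w_5 = (7.9 − 5.0)/2 = 1.45 m; q_5 = 0.61 × 0.29 × 1.45 = 0.2565 m³/s
w_6 = (8.7 − 6.7)/2 = 1 m; q_6 = 0.49 × 0.16 × 1 = 0.07840 m³/s
w_7 = (9.2 − 7.9)/2 = 0.65 m; q_7 = 0.40 × 0.10 × 0.65 = 0.02600 m³/s
Stations 1, 8 contribute zero (depth or velocity is 0).
Q = Σ qᵢ = 1.394 m³/s

1.39 m³/s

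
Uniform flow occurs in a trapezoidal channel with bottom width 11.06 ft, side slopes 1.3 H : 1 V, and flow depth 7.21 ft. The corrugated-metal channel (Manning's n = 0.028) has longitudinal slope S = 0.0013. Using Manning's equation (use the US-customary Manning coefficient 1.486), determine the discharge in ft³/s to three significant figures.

739 ft³/s

A = (b + z·y)·y = (11.06 + 1.3×7.21)×7.21 = 147.3 ft²
P = b + 2y√(1+z²) = 11.06 + 2×7.21×√(1+1.3²) = 34.71 ft
R = A/P = 147.3/34.71 = 4.244 ft
Q = (1.486/n)·A·R^(2/3)·S^(1/2) = (1.486/0.028) × 147.3 × 4.244^(2/3) × 0.0013^(1/2) = 739.0 ft³/s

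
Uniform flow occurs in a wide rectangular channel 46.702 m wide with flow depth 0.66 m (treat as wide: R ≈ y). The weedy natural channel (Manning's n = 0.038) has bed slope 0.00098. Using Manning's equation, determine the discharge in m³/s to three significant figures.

19.2 m³/s

A = b·y = 46.702 × 0.66 = 30.82 m²
Wide channel: R ≈ y = 0.66 m
Q = (1/n)·A·R^(2/3)·S^(1/2) = (1/0.038) × 30.82 × 0.6600^(2/3) × 0.00098^(1/2) = 19.25 m³/s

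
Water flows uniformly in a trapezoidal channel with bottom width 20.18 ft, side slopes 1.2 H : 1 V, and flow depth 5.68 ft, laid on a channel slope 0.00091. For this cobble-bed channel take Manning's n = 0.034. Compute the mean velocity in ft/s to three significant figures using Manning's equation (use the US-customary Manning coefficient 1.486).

3.35 ft/s

A = (b + z·y)·y = (20.18 + 1.2×5.68)×5.68 = 153.3 ft²
P = b + 2y√(1+z²) = 20.18 + 2×5.68×√(1+1.2²) = 37.92 ft
R = A/P = 153.3/37.92 = 4.043 ft
Q = (1.486/n)·A·R^(2/3)·S^(1/2) = (1.486/0.034) × 153.3 × 4.043^(2/3) × 0.00091^(1/2) = 513.1 ft³/s
V = Q/A = 513.1/153.3 = 3.346 ft/s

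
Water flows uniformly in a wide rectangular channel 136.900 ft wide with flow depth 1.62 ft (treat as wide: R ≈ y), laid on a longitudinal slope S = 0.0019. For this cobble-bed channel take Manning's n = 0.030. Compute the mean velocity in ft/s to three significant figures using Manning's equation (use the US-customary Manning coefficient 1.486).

2.98 ft/s

A = b·y = 136.900 × 1.62 = 221.8 ft²
Wide channel: R ≈ y = 1.62 ft
Q = (1.486/n)·A·R^(2/3)·S^(1/2) = (1.486/0.030) × 221.8 × 1.620^(2/3) × 0.0019^(1/2) = 660.5 ft³/s
V = Q/A = 660.5/221.8 = 2.978 ft/s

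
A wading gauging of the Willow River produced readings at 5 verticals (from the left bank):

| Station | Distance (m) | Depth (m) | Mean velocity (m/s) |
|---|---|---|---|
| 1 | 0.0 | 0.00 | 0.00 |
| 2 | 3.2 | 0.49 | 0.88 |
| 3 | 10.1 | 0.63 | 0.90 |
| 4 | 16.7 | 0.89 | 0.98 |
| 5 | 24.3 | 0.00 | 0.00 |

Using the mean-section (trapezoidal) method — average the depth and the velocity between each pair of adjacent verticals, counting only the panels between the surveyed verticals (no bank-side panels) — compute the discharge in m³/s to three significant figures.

Panel 1-2: Δb = 3.2 m, d̄ = (0.00+0.49)/2 = 0.245, v̄ = (0.00+0.88)/2 = 0.44 → q = 3.2×0.245×0.44 = 0.3450 m³/s
Panel 2-3: Δb = 6.9 m, d̄ = (0.49+0.63)/2 = 0.56, v̄ = (0.88+0.90)/2 = 0.89 → q = 6.9×0.56×0.89 = 3.439 m³/s
Panel 3-4: Δb = 6.6 m, d̄ = (0.63+0.89)/2 = 0.76, v̄ = (0.90+0.98)/2 = 0.94 → q = 6.6×0.76×0.94 = 4.715 m³/s
Panel 4-5: Δb = 7.6 m, d̄ = (0.89+0.00)/2 = 0.445, v̄ = (0.98+0.00)/2 = 0.49 → q = 7.6×0.445×0.49 = 1.657 m³/s
Q = Σ q = 10.16 m³/s

10.2 m³/s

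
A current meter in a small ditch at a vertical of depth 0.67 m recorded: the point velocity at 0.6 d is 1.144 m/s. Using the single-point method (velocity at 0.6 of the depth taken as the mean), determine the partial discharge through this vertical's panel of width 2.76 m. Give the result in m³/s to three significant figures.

v̄ = v₀.₆ = 1.144 m/s
q = v̄ × d × w = 1.144 × 0.67 × 2.76 = 2.115 m³/s

2.12 m³/s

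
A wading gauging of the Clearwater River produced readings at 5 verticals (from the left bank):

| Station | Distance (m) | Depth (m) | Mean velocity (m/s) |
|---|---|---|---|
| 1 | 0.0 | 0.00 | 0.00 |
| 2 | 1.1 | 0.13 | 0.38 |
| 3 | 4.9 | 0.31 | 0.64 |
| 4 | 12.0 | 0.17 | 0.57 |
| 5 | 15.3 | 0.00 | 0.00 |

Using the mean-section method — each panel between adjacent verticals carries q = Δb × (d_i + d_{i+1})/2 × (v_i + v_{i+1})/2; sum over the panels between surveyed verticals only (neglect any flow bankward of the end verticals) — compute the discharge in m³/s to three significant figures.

1.55 m³/s

Panel 1-2: Δb = 1.1 m, d̄ = (0.00+0.13)/2 = 0.065, v̄ = (0.00+0.38)/2 = 0.19 → q = 1.1×0.065×0.19 = 0.01359 m³/s
Panel 2-3: Δb = 3.8 m, d̄ = (0.13+0.31)/2 = 0.22, v̄ = (0.38+0.64)/2 = 0.51 → q = 3.8×0.22×0.51 = 0.4264 m³/s
Panel 3-4: Δb = 7.1 m, d̄ = (0.31+0.17)/2 = 0.24, v̄ = (0.64+0.57)/2 = 0.605 → q = 7.1×0.24×0.605 = 1.031 m³/s
Panel 4-5: Δb = 3.3 m, d̄ = (0.17+0.00)/2 = 0.085, v̄ = (0.57+0.00)/2 = 0.285 → q = 3.3×0.085×0.285 = 0.07994 m³/s
Q = Σ q = 1.551 m³/s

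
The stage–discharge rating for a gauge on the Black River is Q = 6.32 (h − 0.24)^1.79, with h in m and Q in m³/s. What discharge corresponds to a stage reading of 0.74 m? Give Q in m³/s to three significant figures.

Q = 6.32 × (0.74 − 0.24)^1.79 = 6.32 × 0.5^1.79 = 1.828 m³/s

1.83 m³/s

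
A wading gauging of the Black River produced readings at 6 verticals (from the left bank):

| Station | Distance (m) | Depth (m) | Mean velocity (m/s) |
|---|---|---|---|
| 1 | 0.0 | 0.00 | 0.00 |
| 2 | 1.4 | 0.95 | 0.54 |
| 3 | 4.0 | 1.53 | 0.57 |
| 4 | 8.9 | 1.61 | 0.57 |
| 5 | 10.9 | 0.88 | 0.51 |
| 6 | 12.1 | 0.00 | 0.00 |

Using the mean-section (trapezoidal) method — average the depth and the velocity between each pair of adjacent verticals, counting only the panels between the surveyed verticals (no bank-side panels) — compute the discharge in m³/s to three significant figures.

7.83 m³/s

Panel 1-2: Δb = 1.4 m, d̄ = (0.00+0.95)/2 = 0.475, v̄ = (0.00+0.54)/2 = 0.27 → q = 1.4×0.475×0.27 = 0.1796 m³/s
Panel 2-3: Δb = 2.6 m, d̄ = (0.95+1.53)/2 = 1.24, v̄ = (0.54+0.57)/2 = 0.555 → q = 2.6×1.24×0.555 = 1.789 m³/s
Panel 3-4: Δb = 4.9 m, d̄ = (1.53+1.61)/2 = 1.57, v̄ = (0.57+0.57)/2 = 0.57 → q = 4.9×1.57×0.57 = 4.385 m³/s
Panel 4-5: Δb = 2 m, d̄ = (1.61+0.88)/2 = 1.245, v̄ = (0.57+0.51)/2 = 0.54 → q = 2×1.245×0.54 = 1.345 m³/s
Panel 5-6: Δb = 1.2 m, d̄ = (0.88+0.00)/2 = 0.44, v̄ = (0.51+0.00)/2 = 0.255 → q = 1.2×0.44×0.255 = 0.1346 m³/s
Q = Σ q = 7.833 m³/s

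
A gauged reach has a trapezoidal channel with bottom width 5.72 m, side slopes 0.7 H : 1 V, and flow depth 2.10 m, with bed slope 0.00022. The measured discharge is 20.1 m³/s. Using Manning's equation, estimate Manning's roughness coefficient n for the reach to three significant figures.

0.0139

A = (b + z·y)·y = (5.72 + 0.7×2.10)×2.10 = 15.10 m²
P = b + 2y√(1+z²) = 5.72 + 2×2.10×√(1+0.7²) = 10.85 m
R = A/P = 15.10/10.85 = 1.392 m
n = (1/Q)·A·R^(2/3)·S^(1/2) = (1/20.1) × 15.10 × 1.247 × 0.01483 = 0.01389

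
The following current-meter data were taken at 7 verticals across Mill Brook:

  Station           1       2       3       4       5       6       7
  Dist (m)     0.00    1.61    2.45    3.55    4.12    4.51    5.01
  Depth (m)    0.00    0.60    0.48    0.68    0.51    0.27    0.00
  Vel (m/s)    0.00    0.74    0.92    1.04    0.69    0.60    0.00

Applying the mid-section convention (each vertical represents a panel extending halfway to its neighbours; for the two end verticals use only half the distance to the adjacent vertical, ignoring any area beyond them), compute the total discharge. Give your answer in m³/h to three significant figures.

6490 m³/h

w_2 = (2.45 − 0.00)/2 = 1.225 m; q_2 = 0.74 × 0.60 × 1.225 = 0.5439 m³/s
w_3 = (3.55 − 1.61)/2 = 0.97 m; q_3 = 0.92 × 0.48 × 0.97 = 0.4284 m³/s
w_4 = (4.12 − 2.45)/2 = 0.835 m; q_4 = 1.04 × 0.68 × 0.835 = 0.5905 m³/s
w_5 = (4.51 − 3.55)/2 = 0.48 m; q_5 = 0.69 × 0.51 × 0.48 = 0.1689 m³/s
w_6 = (5.01 − 4.12)/2 = 0.445 m; q_6 = 0.60 × 0.27 × 0.445 = 0.07209 m³/s
Stations 1, 7 contribute zero (depth or velocity is 0).
Q = Σ qᵢ = 1.804 m³/s
= 1.804 × 3600 = 6494 m³/h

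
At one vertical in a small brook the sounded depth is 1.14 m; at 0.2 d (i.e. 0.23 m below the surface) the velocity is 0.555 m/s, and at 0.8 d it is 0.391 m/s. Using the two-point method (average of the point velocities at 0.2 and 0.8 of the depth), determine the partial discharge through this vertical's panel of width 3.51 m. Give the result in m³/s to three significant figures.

v̄ = (0.555 + 0.391) / 2 = 0.4730 m/s
q = v̄ × d × w = 0.4730 × 1.14 × 3.51 = 1.893 m³/s

1.89 m³/s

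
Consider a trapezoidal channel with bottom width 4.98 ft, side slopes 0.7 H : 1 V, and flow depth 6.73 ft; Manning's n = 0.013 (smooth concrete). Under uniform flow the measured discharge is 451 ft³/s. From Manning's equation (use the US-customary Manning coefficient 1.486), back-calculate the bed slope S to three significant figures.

A = (b + z·y)·y = (4.98 + 0.7×6.73)×6.73 = 65.22 ft²
P = b + 2y√(1+z²) = 4.98 + 2×6.73×√(1+0.7²) = 21.41 ft
R = A/P = 65.22/21.41 = 3.046 ft
S = (Q·n / (1.486·A·R^(2/3)))² = (451×0.013 / (1.486×65.22×2.101))² = 0.0008287

0.000829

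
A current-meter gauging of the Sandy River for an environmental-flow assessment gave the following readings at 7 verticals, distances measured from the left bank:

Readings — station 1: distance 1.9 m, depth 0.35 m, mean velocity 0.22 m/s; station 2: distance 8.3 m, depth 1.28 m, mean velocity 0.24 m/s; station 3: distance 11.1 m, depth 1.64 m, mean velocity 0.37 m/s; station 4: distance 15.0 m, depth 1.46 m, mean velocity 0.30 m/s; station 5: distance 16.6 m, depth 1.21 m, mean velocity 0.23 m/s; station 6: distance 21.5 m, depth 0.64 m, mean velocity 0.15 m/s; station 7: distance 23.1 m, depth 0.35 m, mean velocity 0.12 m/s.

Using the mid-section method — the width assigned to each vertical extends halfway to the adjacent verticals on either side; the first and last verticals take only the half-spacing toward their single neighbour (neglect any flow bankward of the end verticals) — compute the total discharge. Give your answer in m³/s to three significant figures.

6.15 m³/s

w_1 = (8.3 − 1.9)/2 = 3.2 m; q_1 = 0.22 × 0.35 × 3.2 = 0.2464 m³/s
w_2 = (11.1 − 1.9)/2 = 4.6 m; q_2 = 0.24 × 1.28 × 4.6 = 1.413 m³/s
w_3 = (15.0 − 8.3)/2 = 3.35 m; q_3 = 0.37 × 1.64 × 3.35 = 2.033 m³/s
w_4 = (16.6 − 11.1)/2 = 2.75 m; q_4 = 0.30 × 1.46 × 2.75 = 1.205 m³/s
w_5 = (21.5 − 15.0)/2 = 3.25 m; q_5 = 0.23 × 1.21 × 3.25 = 0.9045 m³/s
w_6 = (23.1 − 16.6)/2 = 3.25 m; q_6 = 0.15 × 0.64 × 3.25 = 0.3120 m³/s
w_7 = (23.1 − 21.5)/2 = 0.8 m; q_7 = 0.12 × 0.35 × 0.8 = 0.03360 m³/s
Q = Σ qᵢ = 6.147 m³/s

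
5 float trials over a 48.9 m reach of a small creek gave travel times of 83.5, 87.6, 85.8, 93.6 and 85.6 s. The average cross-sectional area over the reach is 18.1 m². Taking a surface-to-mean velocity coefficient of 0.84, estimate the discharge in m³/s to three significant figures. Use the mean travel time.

8.52 m³/s

t̄ = (83.5 + 87.6 + 85.8 + 93.6 + 85.6) / 5 = 87.22 s
v_surface = L / t̄ = 48.9 / 87.22 = 0.5607 m/s
v_mean = 0.84 × 0.5607 = 0.4709 m/s
Q = A × v_mean = 18.1 × 0.4709 = 8.524 m³/s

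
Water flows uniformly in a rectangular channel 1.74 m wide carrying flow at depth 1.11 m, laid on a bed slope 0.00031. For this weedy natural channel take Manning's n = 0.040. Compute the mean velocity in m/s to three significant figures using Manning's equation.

A = b·y = 1.74 × 1.11 = 1.931 m²
P = b + 2y = 1.74 + 2×1.11 = 3.960 m
R = A/P = 1.931/3.960 = 0.4877 m
Q = (1/n)·A·R^(2/3)·S^(1/2) = (1/0.040) × 1.931 × 0.4877^(2/3) × 0.00031^(1/2) = 0.5268 m³/s
V = Q/A = 0.5268/1.931 = 0.2727 m/s

0.273 m/s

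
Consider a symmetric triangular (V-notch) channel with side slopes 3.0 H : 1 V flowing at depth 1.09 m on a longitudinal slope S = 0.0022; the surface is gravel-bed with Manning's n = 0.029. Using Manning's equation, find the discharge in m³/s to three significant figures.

A = z·y² = 3.0×1.09² = 3.564 m²
P = 2y√(1+z²) = 2×1.09×√(1+3.0²) = 6.894 m
R = A/P = 3.564/6.894 = 0.5170 m
Q = (1/n)·A·R^(2/3)·S^(1/2) = (1/0.029) × 3.564 × 0.5170^(2/3) × 0.0022^(1/2) = 3.714 m³/s

3.71 m³/s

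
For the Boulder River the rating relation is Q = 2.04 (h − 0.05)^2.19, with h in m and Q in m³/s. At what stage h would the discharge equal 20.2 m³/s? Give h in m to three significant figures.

h − h₀ = (Q/C)^(1/b) = (20.2/2.04)^(1/2.19) = 2.849 m
h = 0.05 + 2.849 = 2.899 m

2.90 m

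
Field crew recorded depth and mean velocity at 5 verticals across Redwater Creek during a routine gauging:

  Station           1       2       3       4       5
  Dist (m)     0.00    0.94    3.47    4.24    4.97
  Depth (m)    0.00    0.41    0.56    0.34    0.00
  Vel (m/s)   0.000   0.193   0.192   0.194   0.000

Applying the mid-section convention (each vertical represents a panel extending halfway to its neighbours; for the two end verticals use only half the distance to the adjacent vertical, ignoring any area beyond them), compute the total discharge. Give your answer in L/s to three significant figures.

w_2 = (3.47 − 0.00)/2 = 1.735 m; q_2 = 0.193 × 0.41 × 1.735 = 0.1373 m³/s
w_3 = (4.24 − 0.94)/2 = 1.65 m; q_3 = 0.192 × 0.56 × 1.65 = 0.1774 m³/s
w_4 = (4.97 − 3.47)/2 = 0.75 m; q_4 = 0.194 × 0.34 × 0.75 = 0.04947 m³/s
Stations 1, 5 contribute zero (depth or velocity is 0).
Q = Σ qᵢ = 0.3642 m³/s
= 0.3642 × 1000 = 364.2 L/s

364 L/s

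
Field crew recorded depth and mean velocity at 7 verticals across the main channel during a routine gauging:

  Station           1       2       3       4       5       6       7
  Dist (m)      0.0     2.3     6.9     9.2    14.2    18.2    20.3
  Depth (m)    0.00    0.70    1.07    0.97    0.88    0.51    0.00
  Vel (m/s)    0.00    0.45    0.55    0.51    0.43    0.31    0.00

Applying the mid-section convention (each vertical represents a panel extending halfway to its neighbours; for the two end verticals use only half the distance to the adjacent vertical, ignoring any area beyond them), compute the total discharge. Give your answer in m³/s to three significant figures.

w_2 = (6.9 − 0.0)/2 = 3.45 m; q_2 = 0.45 × 0.70 × 3.45 = 1.087 m³/s
w_3 = (9.2 − 2.3)/2 = 3.45 m; q_3 = 0.55 × 1.07 × 3.45 = 2.030 m³/s
w_4 = (14.2 − 6.9)/2 = 3.65 m; q_4 = 0.51 × 0.97 × 3.65 = 1.806 m³/s
w_5 = (18.2 − 9.2)/2 = 4.5 m; q_5 = 0.43 × 0.88 × 4.5 = 1.703 m³/s
w_6 = (20.3 − 14.2)/2 = 3.05 m; q_6 = 0.31 × 0.51 × 3.05 = 0.4822 m³/s
Stations 1, 7 contribute zero (depth or velocity is 0).
Q = Σ qᵢ = 7.108 m³/s

7.11 m³/s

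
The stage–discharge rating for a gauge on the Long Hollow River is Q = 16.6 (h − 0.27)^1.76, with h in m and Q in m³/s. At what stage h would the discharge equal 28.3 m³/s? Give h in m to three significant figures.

h − h₀ = (Q/C)^(1/b) = (28.3/16.6)^(1/1.76) = 1.354 m
h = 0.27 + 1.354 = 1.624 m

1.62 m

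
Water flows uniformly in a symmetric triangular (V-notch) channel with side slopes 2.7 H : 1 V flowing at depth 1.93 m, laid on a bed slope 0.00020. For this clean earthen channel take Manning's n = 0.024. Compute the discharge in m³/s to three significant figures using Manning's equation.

5.54 m³/s

A = z·y² = 2.7×1.93² = 10.06 m²
P = 2y√(1+z²) = 2×1.93×√(1+2.7²) = 11.11 m
R = A/P = 10.06/11.11 = 0.9049 m
Q = (1/n)·A·R^(2/3)·S^(1/2) = (1/0.024) × 10.06 × 0.9049^(2/3) × 0.00020^(1/2) = 5.544 m³/s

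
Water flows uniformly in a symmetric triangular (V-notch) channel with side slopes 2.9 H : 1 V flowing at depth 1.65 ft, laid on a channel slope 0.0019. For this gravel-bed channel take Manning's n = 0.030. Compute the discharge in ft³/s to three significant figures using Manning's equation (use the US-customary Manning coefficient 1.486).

A = z·y² = 2.9×1.65² = 7.895 ft²
P = 2y√(1+z²) = 2×1.65×√(1+2.9²) = 10.12 ft
R = A/P = 7.895/10.12 = 0.7799 ft
Q = (1.486/n)·A·R^(2/3)·S^(1/2) = (1.486/0.030) × 7.895 × 0.7799^(2/3) × 0.0019^(1/2) = 14.44 ft³/s

14.4 ft³/s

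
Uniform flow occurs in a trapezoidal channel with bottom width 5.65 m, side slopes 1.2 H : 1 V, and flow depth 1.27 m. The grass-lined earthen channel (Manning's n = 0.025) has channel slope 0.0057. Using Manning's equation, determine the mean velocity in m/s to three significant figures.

A = (b + z·y)·y = (5.65 + 1.2×1.27)×1.27 = 9.111 m²
P = b + 2y√(1+z²) = 5.65 + 2×1.27×√(1+1.2²) = 9.618 m
R = A/P = 9.111/9.618 = 0.9473 m
Q = (1/n)·A·R^(2/3)·S^(1/2) = (1/0.025) × 9.111 × 0.9473^(2/3) × 0.0057^(1/2) = 26.54 m³/s
V = Q/A = 26.54/9.111 = 2.913 m/s

2.91 m/s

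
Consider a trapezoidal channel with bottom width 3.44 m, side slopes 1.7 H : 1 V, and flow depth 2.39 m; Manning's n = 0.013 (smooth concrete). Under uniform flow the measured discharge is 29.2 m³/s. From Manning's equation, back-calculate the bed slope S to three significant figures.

0.000288

A = (b + z·y)·y = (3.44 + 1.7×2.39)×2.39 = 17.93 m²
P = b + 2y√(1+z²) = 3.44 + 2×2.39×√(1+1.7²) = 12.87 m
R = A/P = 17.93/12.87 = 1.394 m
S = (Q·n / (1·A·R^(2/3)))² = (29.2×0.013 / (1×17.93×1.248))² = 0.0002879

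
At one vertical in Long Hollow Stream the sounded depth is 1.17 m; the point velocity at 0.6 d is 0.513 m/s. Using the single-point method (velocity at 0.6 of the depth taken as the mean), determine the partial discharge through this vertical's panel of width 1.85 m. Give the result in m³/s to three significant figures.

1.11 m³/s

v̄ = v₀.₆ = 0.513 m/s
q = v̄ × d × w = 0.5130 × 1.17 × 1.85 = 1.110 m³/s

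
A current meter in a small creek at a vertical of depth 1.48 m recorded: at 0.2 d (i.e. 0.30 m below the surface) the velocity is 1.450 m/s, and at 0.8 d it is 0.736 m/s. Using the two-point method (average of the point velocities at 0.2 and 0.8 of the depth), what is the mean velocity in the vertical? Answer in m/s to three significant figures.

v̄ = (1.450 + 0.736) / 2 = 1.093 m/s

1.09 m/s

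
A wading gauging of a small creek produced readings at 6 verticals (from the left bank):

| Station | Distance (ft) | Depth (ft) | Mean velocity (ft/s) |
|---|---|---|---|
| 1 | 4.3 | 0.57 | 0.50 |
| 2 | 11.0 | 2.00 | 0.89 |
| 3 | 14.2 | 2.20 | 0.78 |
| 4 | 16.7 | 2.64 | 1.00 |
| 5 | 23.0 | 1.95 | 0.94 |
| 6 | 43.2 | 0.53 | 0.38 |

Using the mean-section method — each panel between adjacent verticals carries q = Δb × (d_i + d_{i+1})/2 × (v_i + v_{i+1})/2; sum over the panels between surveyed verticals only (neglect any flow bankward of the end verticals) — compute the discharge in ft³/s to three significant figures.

Panel 1-2: Δb = 6.7 ft, d̄ = (0.57+2.00)/2 = 1.285, v̄ = (0.50+0.89)/2 = 0.695 → q = 6.7×1.285×0.695 = 5.984 ft³/s
Panel 2-3: Δb = 3.2 ft, d̄ = (2.00+2.20)/2 = 2.1, v̄ = (0.89+0.78)/2 = 0.835 → q = 3.2×2.1×0.835 = 5.611 ft³/s
Panel 3-4: Δb = 2.5 ft, d̄ = (2.20+2.64)/2 = 2.42, v̄ = (0.78+1.00)/2 = 0.89 → q = 2.5×2.42×0.89 = 5.385 ft³/s
Panel 4-5: Δb = 6.3 ft, d̄ = (2.64+1.95)/2 = 2.295, v̄ = (1.00+0.94)/2 = 0.97 → q = 6.3×2.295×0.97 = 14.02 ft³/s
Panel 5-6: Δb = 20.2 ft, d̄ = (1.95+0.53)/2 = 1.24, v̄ = (0.94+0.38)/2 = 0.66 → q = 20.2×1.24×0.66 = 16.53 ft³/s
Q = Σ q = 47.54 ft³/s

47.5 ft³/s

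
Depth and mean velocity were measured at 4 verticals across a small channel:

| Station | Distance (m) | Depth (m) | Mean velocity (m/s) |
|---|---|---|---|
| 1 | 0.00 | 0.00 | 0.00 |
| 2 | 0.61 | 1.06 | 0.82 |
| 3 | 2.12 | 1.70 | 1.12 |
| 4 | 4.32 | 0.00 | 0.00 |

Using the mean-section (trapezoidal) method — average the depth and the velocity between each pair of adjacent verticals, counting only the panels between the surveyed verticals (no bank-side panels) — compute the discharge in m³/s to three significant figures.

Panel 1-2: Δb = 0.61 m, d̄ = (0.00+1.06)/2 = 0.53, v̄ = (0.00+0.82)/2 = 0.41 → q = 0.61×0.53×0.41 = 0.1326 m³/s
Panel 2-3: Δb = 1.51 m, d̄ = (1.06+1.70)/2 = 1.38, v̄ = (0.82+1.12)/2 = 0.97 → q = 1.51×1.38×0.97 = 2.021 m³/s
Panel 3-4: Δb = 2.2 m, d̄ = (1.70+0.00)/2 = 0.85, v̄ = (1.12+0.00)/2 = 0.56 → q = 2.2×0.85×0.56 = 1.047 m³/s
Q = Σ q = 3.201 m³/s

3.20 m³/s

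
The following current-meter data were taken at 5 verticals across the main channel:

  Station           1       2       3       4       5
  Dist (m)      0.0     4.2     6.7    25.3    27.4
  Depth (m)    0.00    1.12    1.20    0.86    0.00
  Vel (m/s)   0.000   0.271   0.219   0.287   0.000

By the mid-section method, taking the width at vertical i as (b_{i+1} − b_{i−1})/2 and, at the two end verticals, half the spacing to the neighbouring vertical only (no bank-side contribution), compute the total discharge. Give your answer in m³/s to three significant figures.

6.34 m³/s

w_2 = (6.7 − 0.0)/2 = 3.35 m; q_2 = 0.271 × 1.12 × 3.35 = 1.017 m³/s
w_3 = (25.3 − 4.2)/2 = 10.55 m; q_3 = 0.219 × 1.20 × 10.55 = 2.773 m³/s
w_4 = (27.4 − 6.7)/2 = 10.35 m; q_4 = 0.287 × 0.86 × 10.35 = 2.555 m³/s
Stations 1, 5 contribute zero (depth or velocity is 0).
Q = Σ qᵢ = 6.344 m³/s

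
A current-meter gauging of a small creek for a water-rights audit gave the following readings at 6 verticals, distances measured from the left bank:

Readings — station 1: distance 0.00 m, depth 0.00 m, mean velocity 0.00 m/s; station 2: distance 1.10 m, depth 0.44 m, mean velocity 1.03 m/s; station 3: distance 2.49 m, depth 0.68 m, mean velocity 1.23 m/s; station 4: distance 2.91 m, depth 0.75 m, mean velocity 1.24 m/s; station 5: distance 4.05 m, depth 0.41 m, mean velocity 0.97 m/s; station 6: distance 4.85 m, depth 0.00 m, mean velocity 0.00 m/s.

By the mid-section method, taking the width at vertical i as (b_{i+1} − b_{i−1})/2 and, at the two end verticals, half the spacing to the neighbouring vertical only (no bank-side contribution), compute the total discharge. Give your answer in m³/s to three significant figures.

2.43 m³/s

w_2 = (2.49 − 0.00)/2 = 1.245 m; q_2 = 1.03 × 0.44 × 1.245 = 0.5642 m³/s
w_3 = (2.91 − 1.10)/2 = 0.905 m; q_3 = 1.23 × 0.68 × 0.905 = 0.7569 m³/s
w_4 = (4.05 − 2.49)/2 = 0.78 m; q_4 = 1.24 × 0.75 × 0.78 = 0.7254 m³/s
w_5 = (4.85 − 2.91)/2 = 0.97 m; q_5 = 0.97 × 0.41 × 0.97 = 0.3858 m³/s
Stations 1, 6 contribute zero (depth or velocity is 0).
Q = Σ qᵢ = 2.432 m³/s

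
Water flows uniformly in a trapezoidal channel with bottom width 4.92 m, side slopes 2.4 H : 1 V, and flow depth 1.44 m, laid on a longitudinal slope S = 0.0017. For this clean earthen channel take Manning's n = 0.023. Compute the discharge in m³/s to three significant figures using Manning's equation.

21.2 m³/s

A = (b + z·y)·y = (4.92 + 2.4×1.44)×1.44 = 12.06 m²
P = b + 2y√(1+z²) = 4.92 + 2×1.44×√(1+2.4²) = 12.41 m
R = A/P = 12.06/12.41 = 0.9721 m
Q = (1/n)·A·R^(2/3)·S^(1/2) = (1/0.023) × 12.06 × 0.9721^(2/3) × 0.0017^(1/2) = 21.22 m³/s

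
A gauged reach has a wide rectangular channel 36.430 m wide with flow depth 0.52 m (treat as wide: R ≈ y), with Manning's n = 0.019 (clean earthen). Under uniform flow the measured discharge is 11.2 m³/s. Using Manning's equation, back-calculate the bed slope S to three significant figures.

A = b·y = 36.430 × 0.52 = 18.94 m²
Wide channel: R ≈ y = 0.52 m
S = (Q·n / (1·A·R^(2/3)))² = (11.2×0.019 / (1×18.94×0.6466))² = 0.0003018

0.000302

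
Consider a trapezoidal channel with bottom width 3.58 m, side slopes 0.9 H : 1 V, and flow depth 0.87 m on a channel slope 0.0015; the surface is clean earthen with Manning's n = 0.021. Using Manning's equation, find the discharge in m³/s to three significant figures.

5.20 m³/s

A = (b + z·y)·y = (3.58 + 0.9×0.87)×0.87 = 3.796 m²
P = b + 2y√(1+z²) = 3.58 + 2×0.87×√(1+0.9²) = 5.921 m
R = A/P = 3.796/5.921 = 0.6411 m
Q = (1/n)·A·R^(2/3)·S^(1/2) = (1/0.021) × 3.796 × 0.6411^(2/3) × 0.0015^(1/2) = 5.205 m³/s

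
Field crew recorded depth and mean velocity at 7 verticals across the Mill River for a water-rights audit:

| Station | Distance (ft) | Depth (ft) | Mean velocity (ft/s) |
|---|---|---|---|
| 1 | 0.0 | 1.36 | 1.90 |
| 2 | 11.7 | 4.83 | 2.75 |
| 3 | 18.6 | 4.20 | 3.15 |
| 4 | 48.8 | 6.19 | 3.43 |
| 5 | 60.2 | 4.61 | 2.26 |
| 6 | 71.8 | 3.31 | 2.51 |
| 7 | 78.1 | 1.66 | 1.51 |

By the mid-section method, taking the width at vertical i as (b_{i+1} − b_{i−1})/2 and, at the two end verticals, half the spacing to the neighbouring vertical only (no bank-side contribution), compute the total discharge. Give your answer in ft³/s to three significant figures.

w_1 = (11.7 − 0.0)/2 = 5.85 ft; q_1 = 1.90 × 1.36 × 5.85 = 15.12 ft³/s
w_2 = (18.6 − 0.0)/2 = 9.3 ft; q_2 = 2.75 × 4.83 × 9.3 = 123.5 ft³/s
w_3 = (48.8 − 11.7)/2 = 18.55 ft; q_3 = 3.15 × 4.20 × 18.55 = 245.4 ft³/s
w_4 = (60.2 − 18.6)/2 = 20.8 ft; q_4 = 3.43 × 6.19 × 20.8 = 441.6 ft³/s
w_5 = (71.8 − 48.8)/2 = 11.5 ft; q_5 = 2.26 × 4.61 × 11.5 = 119.8 ft³/s
w_6 = (78.1 − 60.2)/2 = 8.95 ft; q_6 = 2.51 × 3.31 × 8.95 = 74.36 ft³/s
w_7 = (78.1 − 71.8)/2 = 3.15 ft; q_7 = 1.51 × 1.66 × 3.15 = 7.896 ft³/s
Q = Σ qᵢ = 1028 ft³/s

1030 ft³/s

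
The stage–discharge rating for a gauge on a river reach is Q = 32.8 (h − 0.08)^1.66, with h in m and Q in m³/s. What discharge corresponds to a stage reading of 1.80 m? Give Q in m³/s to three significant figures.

80.7 m³/s

Q = 32.8 × (1.80 − 0.08)^1.66 = 32.8 × 1.72^1.66 = 80.70 m³/s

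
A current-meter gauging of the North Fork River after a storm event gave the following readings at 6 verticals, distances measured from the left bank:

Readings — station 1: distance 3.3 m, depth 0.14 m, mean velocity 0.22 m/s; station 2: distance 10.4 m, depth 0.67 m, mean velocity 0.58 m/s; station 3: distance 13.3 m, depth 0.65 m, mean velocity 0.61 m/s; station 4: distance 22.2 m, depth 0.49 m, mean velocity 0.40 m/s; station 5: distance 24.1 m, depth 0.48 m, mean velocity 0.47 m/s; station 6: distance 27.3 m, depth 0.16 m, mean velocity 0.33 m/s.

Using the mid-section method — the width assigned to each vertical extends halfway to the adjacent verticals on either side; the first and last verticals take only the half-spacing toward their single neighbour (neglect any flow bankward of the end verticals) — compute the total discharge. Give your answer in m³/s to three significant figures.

6.11 m³/s

w_1 = (10.4 − 3.3)/2 = 3.55 m; q_1 = 0.22 × 0.14 × 3.55 = 0.1093 m³/s
w_2 = (13.3 − 3.3)/2 = 5 m; q_2 = 0.58 × 0.67 × 5 = 1.943 m³/s
w_3 = (22.2 − 10.4)/2 = 5.9 m; q_3 = 0.61 × 0.65 × 5.9 = 2.339 m³/s
w_4 = (24.1 − 13.3)/2 = 5.4 m; q_4 = 0.40 × 0.49 × 5.4 = 1.058 m³/s
w_5 = (27.3 − 22.2)/2 = 2.55 m; q_5 = 0.47 × 0.48 × 2.55 = 0.5753 m³/s
w_6 = (27.3 − 24.1)/2 = 1.6 m; q_6 = 0.33 × 0.16 × 1.6 = 0.08448 m³/s
Q = Σ qᵢ = 6.110 m³/s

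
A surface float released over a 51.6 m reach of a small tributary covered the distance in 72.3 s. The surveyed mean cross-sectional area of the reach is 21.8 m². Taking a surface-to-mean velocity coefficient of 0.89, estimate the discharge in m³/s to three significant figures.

13.8 m³/s

v_surface = L / t̄ = 51.6 / 72.3 = 0.7137 m/s
v_mean = 0.89 × 0.7137 = 0.6352 m/s
Q = A × v_mean = 21.8 × 0.6352 = 13.85 m³/s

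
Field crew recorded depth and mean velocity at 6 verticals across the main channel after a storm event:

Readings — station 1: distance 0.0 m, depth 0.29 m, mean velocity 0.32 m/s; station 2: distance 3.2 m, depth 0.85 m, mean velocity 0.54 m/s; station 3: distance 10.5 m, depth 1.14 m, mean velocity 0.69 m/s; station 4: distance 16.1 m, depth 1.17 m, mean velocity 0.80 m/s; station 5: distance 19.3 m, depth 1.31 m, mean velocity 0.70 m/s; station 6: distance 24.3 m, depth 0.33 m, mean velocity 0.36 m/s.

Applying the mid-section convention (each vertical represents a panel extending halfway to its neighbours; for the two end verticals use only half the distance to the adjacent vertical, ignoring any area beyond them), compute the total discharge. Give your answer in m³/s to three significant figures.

w_1 = (3.2 − 0.0)/2 = 1.6 m; q_1 = 0.32 × 0.29 × 1.6 = 0.1485 m³/s
w_2 = (10.5 − 0.0)/2 = 5.25 m; q_2 = 0.54 × 0.85 × 5.25 = 2.410 m³/s
w_3 = (16.1 − 3.2)/2 = 6.45 m; q_3 = 0.69 × 1.14 × 6.45 = 5.074 m³/s
w_4 = (19.3 − 10.5)/2 = 4.4 m; q_4 = 0.80 × 1.17 × 4.4 = 4.118 m³/s
w_5 = (24.3 − 16.1)/2 = 4.1 m; q_5 = 0.70 × 1.31 × 4.1 = 3.760 m³/s
w_6 = (24.3 − 19.3)/2 = 2.5 m; q_6 = 0.36 × 0.33 × 2.5 = 0.2970 m³/s
Q = Σ qᵢ = 15.81 m³/s

15.8 m³/s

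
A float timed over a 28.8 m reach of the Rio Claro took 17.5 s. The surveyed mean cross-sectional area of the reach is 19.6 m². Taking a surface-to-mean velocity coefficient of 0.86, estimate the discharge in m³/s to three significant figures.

27.7 m³/s

v_surface = L / t̄ = 28.8 / 17.5 = 1.646 m/s
v_mean = 0.86 × 1.646 = 1.415 m/s
Q = A × v_mean = 19.6 × 1.415 = 27.74 m³/s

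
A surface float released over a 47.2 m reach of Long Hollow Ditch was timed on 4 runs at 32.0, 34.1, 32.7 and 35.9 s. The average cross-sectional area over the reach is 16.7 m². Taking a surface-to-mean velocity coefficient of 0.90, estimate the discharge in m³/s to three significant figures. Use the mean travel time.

21.1 m³/s

t̄ = (32.0 + 34.1 + 32.7 + 35.9) / 4 = 33.675 s
v_surface = L / t̄ = 47.2 / 33.675 = 1.402 m/s
v_mean = 0.90 × 1.402 = 1.261 m/s
Q = A × v_mean = 16.7 × 1.261 = 21.07 m³/s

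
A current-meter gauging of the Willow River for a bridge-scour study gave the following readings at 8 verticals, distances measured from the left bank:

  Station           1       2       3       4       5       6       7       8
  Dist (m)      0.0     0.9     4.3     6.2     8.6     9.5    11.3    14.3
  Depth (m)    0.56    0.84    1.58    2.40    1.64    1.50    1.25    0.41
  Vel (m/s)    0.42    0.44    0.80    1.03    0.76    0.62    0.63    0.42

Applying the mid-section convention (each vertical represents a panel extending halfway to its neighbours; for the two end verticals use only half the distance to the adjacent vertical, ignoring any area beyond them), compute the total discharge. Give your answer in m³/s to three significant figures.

15.0 m³/s

w_1 = (0.9 − 0.0)/2 = 0.45 m; q_1 = 0.42 × 0.56 × 0.45 = 0.1058 m³/s
w_2 = (4.3 − 0.0)/2 = 2.15 m; q_2 = 0.44 × 0.84 × 2.15 = 0.7946 m³/s
w_3 = (6.2 − 0.9)/2 = 2.65 m; q_3 = 0.80 × 1.58 × 2.65 = 3.350 m³/s
w_4 = (8.6 − 4.3)/2 = 2.15 m; q_4 = 1.03 × 2.40 × 2.15 = 5.315 m³/s
w_5 = (9.5 − 6.2)/2 = 1.65 m; q_5 = 0.76 × 1.64 × 1.65 = 2.057 m³/s
w_6 = (11.3 − 8.6)/2 = 1.35 m; q_6 = 0.62 × 1.50 × 1.35 = 1.256 m³/s
w_7 = (14.3 − 9.5)/2 = 2.4 m; q_7 = 0.63 × 1.25 × 2.4 = 1.890 m³/s
w_8 = (14.3 − 11.3)/2 = 1.5 m; q_8 = 0.42 × 0.41 × 1.5 = 0.2583 m³/s
Q = Σ qᵢ = 15.03 m³/s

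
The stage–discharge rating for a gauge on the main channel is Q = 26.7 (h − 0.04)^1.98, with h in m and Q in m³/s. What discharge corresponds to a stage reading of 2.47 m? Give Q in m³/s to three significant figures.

155 m³/s

Q = 26.7 × (2.47 − 0.04)^1.98 = 26.7 × 2.43^1.98 = 154.9 m³/s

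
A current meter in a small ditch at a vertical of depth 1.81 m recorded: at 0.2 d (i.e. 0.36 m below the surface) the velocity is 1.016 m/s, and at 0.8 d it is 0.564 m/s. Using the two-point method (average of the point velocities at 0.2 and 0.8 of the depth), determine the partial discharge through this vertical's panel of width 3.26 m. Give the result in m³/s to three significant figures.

v̄ = (1.016 + 0.564) / 2 = 0.7900 m/s
q = v̄ × d × w = 0.7900 × 1.81 × 3.26 = 4.661 m³/s

4.66 m³/s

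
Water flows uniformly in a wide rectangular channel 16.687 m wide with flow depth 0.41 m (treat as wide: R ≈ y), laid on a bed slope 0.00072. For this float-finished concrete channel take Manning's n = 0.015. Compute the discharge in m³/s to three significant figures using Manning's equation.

6.75 m³/s

A = b·y = 16.687 × 0.41 = 6.842 m²
Wide channel: R ≈ y = 0.41 m
Q = (1/n)·A·R^(2/3)·S^(1/2) = (1/0.015) × 6.842 × 0.4100^(2/3) × 0.00072^(1/2) = 6.754 m³/s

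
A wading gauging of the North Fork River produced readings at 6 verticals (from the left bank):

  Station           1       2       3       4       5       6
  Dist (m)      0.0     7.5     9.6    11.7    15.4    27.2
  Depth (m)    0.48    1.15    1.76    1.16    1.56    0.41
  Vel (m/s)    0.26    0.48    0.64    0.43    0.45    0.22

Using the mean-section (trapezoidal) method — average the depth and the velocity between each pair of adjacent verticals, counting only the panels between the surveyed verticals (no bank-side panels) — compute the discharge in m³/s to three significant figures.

Panel 1-2: Δb = 7.5 m, d̄ = (0.48+1.15)/2 = 0.815, v̄ = (0.26+0.48)/2 = 0.37 → q = 7.5×0.815×0.37 = 2.262 m³/s
Panel 2-3: Δb = 2.1 m, d̄ = (1.15+1.76)/2 = 1.455, v̄ = (0.48+0.64)/2 = 0.56 → q = 2.1×1.455×0.56 = 1.711 m³/s
Panel 3-4: Δb = 2.1 m, d̄ = (1.76+1.16)/2 = 1.46, v̄ = (0.64+0.43)/2 = 0.535 → q = 2.1×1.46×0.535 = 1.640 m³/s
Panel 4-5: Δb = 3.7 m, d̄ = (1.16+1.56)/2 = 1.36, v̄ = (0.43+0.45)/2 = 0.44 → q = 3.7×1.36×0.44 = 2.214 m³/s
Panel 5-6: Δb = 11.8 m, d̄ = (1.56+0.41)/2 = 0.985, v̄ = (0.45+0.22)/2 = 0.335 → q = 11.8×0.985×0.335 = 3.894 m³/s
Q = Σ q = 11.72 m³/s

11.7 m³/s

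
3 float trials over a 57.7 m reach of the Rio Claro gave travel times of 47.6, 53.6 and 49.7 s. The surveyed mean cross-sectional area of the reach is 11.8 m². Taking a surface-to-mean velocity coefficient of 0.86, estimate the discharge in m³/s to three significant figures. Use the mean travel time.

11.6 m³/s

t̄ = (47.6 + 53.6 + 49.7) / 3 = 50.3 s
v_surface = L / t̄ = 57.7 / 50.3 = 1.147 m/s
v_mean = 0.86 × 1.147 = 0.9865 m/s
Q = A × v_mean = 11.8 × 0.9865 = 11.64 m³/s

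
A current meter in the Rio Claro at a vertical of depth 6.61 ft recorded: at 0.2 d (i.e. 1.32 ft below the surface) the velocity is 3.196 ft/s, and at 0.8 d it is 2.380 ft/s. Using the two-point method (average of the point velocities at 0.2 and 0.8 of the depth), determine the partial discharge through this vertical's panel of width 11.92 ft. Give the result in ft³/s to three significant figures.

220 ft³/s

v̄ = (3.196 + 2.380) / 2 = 2.788 ft/s
q = v̄ × d × w = 2.788 × 6.61 × 11.92 = 219.7 ft³/s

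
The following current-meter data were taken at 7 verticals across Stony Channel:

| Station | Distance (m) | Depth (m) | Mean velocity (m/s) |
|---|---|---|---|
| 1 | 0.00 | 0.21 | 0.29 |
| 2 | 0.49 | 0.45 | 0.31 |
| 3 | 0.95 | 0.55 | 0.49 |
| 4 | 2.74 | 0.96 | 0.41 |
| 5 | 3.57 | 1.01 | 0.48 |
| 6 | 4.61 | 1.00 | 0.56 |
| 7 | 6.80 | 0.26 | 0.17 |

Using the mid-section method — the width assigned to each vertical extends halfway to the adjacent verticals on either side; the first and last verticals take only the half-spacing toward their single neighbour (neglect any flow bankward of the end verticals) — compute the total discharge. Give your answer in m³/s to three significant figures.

w_1 = (0.49 − 0.00)/2 = 0.245 m; q_1 = 0.29 × 0.21 × 0.245 = 0.01492 m³/s
w_2 = (0.95 − 0.00)/2 = 0.475 m; q_2 = 0.31 × 0.45 × 0.475 = 0.06626 m³/s
w_3 = (2.74 − 0.49)/2 = 1.125 m; q_3 = 0.49 × 0.55 × 1.125 = 0.3032 m³/s
w_4 = (3.57 − 0.95)/2 = 1.31 m; q_4 = 0.41 × 0.96 × 1.31 = 0.5156 m³/s
w_5 = (4.61 − 2.74)/2 = 0.935 m; q_5 = 0.48 × 1.01 × 0.935 = 0.4533 m³/s
w_6 = (6.80 − 3.57)/2 = 1.615 m; q_6 = 0.56 × 1.00 × 1.615 = 0.9044 m³/s
w_7 = (6.80 − 4.61)/2 = 1.095 m; q_7 = 0.17 × 0.26 × 1.095 = 0.04840 m³/s
Q = Σ qᵢ = 2.306 m³/s

2.31 m³/s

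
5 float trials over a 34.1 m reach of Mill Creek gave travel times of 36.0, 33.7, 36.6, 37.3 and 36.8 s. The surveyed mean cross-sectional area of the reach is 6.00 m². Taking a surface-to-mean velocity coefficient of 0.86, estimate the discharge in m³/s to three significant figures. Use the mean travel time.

t̄ = (36.0 + 33.7 + 36.6 + 37.3 + 36.8) / 5 = 36.08 s
v_surface = L / t̄ = 34.1 / 36.08 = 0.9451 m/s
v_mean = 0.86 × 0.9451 = 0.8128 m/s
Q = A × v_mean = 6.00 × 0.8128 = 4.877 m³/s

4.88 m³/s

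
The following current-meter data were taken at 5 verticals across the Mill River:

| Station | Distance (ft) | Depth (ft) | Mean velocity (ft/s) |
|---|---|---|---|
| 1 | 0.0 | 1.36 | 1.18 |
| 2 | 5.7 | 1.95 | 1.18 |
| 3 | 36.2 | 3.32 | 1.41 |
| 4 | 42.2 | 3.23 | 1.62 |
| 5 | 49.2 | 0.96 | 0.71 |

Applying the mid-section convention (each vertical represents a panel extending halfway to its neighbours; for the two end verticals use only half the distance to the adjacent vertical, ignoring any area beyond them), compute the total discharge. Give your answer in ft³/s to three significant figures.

168 ft³/s

w_1 = (5.7 − 0.0)/2 = 2.85 ft; q_1 = 1.18 × 1.36 × 2.85 = 4.574 ft³/s
w_2 = (36.2 − 0.0)/2 = 18.1 ft; q_2 = 1.18 × 1.95 × 18.1 = 41.65 ft³/s
w_3 = (42.2 − 5.7)/2 = 18.25 ft; q_3 = 1.41 × 3.32 × 18.25 = 85.43 ft³/s
w_4 = (49.2 − 36.2)/2 = 6.5 ft; q_4 = 1.62 × 3.23 × 6.5 = 34.01 ft³/s
w_5 = (49.2 − 42.2)/2 = 3.5 ft; q_5 = 0.71 × 0.96 × 3.5 = 2.386 ft³/s
Q = Σ qᵢ = 168.1 ft³/s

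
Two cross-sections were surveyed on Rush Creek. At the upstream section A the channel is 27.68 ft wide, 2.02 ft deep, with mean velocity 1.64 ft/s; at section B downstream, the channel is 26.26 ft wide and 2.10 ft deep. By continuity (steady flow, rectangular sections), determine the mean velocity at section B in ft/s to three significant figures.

1.66 ft/s

Q = A₁V₁ = (27.68×2.02) × 1.64 = 91.70 ft³/s
A₂ = 26.26 × 2.10 = 55.15 ft²
V₂ = Q/A₂ = 91.70/55.15 = 1.663 ft/s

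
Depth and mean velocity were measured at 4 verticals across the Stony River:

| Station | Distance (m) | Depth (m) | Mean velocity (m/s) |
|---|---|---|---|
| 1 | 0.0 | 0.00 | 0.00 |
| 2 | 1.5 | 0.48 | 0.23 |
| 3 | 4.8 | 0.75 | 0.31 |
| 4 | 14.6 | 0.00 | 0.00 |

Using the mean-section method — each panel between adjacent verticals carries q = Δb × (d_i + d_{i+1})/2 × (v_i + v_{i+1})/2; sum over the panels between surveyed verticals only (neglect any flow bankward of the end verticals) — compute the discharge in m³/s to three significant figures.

1.16 m³/s

Panel 1-2: Δb = 1.5 m, d̄ = (0.00+0.48)/2 = 0.24, v̄ = (0.00+0.23)/2 = 0.115 → q = 1.5×0.24×0.115 = 0.04140 m³/s
Panel 2-3: Δb = 3.3 m, d̄ = (0.48+0.75)/2 = 0.615, v̄ = (0.23+0.31)/2 = 0.27 → q = 3.3×0.615×0.27 = 0.5480 m³/s
Panel 3-4: Δb = 9.8 m, d̄ = (0.75+0.00)/2 = 0.375, v̄ = (0.31+0.00)/2 = 0.155 → q = 9.8×0.375×0.155 = 0.5696 m³/s
Q = Σ q = 1.159 m³/s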